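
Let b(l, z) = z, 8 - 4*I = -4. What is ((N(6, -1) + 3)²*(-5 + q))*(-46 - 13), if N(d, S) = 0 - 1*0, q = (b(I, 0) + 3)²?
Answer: -2124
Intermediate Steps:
I = 3 (I = 2 - ¼*(-4) = 2 + 1 = 3)
q = 9 (q = (0 + 3)² = 3² = 9)
N(d, S) = 0 (N(d, S) = 0 + 0 = 0)
((N(6, -1) + 3)²*(-5 + q))*(-46 - 13) = ((0 + 3)²*(-5 + 9))*(-46 - 13) = (3²*4)*(-59) = (9*4)*(-59) = 36*(-59) = -2124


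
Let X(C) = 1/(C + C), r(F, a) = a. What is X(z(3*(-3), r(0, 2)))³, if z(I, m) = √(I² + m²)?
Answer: √85/57800 ≈ 0.00015951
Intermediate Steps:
X(C) = 1/(2*C)
X(z(3*(-3), r(0, 2)))³ = (1/(2*(√((3*(-3))² + 2²))))³ = (1/(2*(√((-9)² + 4))))³ = (1/(2*(√(81 + 4))))³ = (1/(2*(√85)))³ = ((√85/85)/2)³ = (√85/170)³ = √85/57800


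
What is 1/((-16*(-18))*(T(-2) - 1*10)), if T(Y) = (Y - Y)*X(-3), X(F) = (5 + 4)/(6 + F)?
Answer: -1/2880 ≈ -0.00034722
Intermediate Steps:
X(F) = 9/(6 + F)
T(Y) = 0 (T(Y) = (Y - Y)*(9/(6 - 3)) = 0*(9/3) = 0*(9*(1/3)) = 0*3 = 0)
1/((-16*(-18))*(T(-2) - 1*10)) = 1/((-16*(-18))*(0 - 1*10)) = 1/(288*(0 - 10)) = 1/(288*(-10)) = 1/(-2880) = -1/2880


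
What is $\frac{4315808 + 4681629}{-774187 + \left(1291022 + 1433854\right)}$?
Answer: $\frac{8997437}{1950689} \approx 4.6124$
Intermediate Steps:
$\frac{4315808 + 4681629}{-774187 + \left(1291022 + 1433854\right)} = \frac{8997437}{-774187 + 2724876} = \frac{8997437}{1950689}$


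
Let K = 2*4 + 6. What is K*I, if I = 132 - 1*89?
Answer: 602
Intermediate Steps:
I = 43 (I = 132 - 89 = 43)
K = 14 (K = 8 + 6 = 14)
K*I = 14*43 = 602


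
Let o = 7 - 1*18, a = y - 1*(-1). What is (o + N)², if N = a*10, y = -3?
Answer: 961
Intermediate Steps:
a = -2 (a = -3 - 1*(-1) = -3 + 1 = -2)
N = -20 (N = -2*10 = -20)
o = -11 (o = 7 - 18 = -11)
(o + N)² = (-11 - 20)² = (-31)² = 961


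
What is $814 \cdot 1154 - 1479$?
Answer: $937877$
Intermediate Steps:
$814 \cdot 1154 - 1479 = 939356 - 1479 = 937877$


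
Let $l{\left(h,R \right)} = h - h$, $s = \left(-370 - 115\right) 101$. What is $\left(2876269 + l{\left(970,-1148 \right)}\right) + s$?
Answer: $2827284$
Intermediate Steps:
$s = -48985$ ($s = \left(-485\right) 101 = -48985$)
$l{\left(h,R \right)} = 0$
$\left(2876269 + l{\left(970,-1148 \right)}\right) + s = \left(2876269 + 0\right) - 48985 = 2876269 - 48985 = 2827284$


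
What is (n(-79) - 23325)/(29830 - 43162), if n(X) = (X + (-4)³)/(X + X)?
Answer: 3685207/2106456 ≈ 1.7495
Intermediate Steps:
n(X) = (-64 + X)/(2*X) (n(X) = (X - 64)/((2*X)) = (-64 + X)*(1/(2*X)) = (-64 + X)/(2*X))
(n(-79) - 23325)/(29830 - 43162) = ((½)*(-64 - 79)/(-79) - 23325)/(29830 - 43162) = ((½)*(-1/79)*(-143) - 23325)/(-13332) = (143/158 - 23325)*(-1/13332) = -3685207/158*(-1/13332) = 3685207/2106456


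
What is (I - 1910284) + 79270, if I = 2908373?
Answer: 1077359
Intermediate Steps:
(I - 1910284) + 79270 = (2908373 - 1910284) + 79270 = 998089 + 79270 = 1077359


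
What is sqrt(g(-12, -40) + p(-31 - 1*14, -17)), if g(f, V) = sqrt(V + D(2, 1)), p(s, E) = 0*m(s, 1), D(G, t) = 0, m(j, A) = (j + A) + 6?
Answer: 2**(3/4)*5**(1/4)*sqrt(I) ≈ 1.7783 + 1.7783*I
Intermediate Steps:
m(j, A) = 6 + A + j (m(j, A) = (A + j) + 6 = 6 + A + j)
p(s, E) = 0 (p(s, E) = 0*(6 + 1 + s) = 0*(7 + s) = 0)
g(f, V) = sqrt(V) (g(f, V) = sqrt(V + 0) = sqrt(V))
sqrt(g(-12, -40) + p(-31 - 1*14, -17)) = sqrt(sqrt(-40) + 0) = sqrt(2*I*sqrt(10) + 0) = sqrt(2*I*sqrt(10)) = 2**(3/4)*5**(1/4)*sqrt(I)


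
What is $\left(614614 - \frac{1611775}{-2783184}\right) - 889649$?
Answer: $- \frac{765471399665}{2783184} \approx -2.7503 \cdot 10^{5}$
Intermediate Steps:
$\left(614614 - \frac{1611775}{-2783184}\right) - 889649 = \left(614614 - - \frac{1611775}{2783184}\right) - 889649 = \left(614614 + \frac{1611775}{2783184}\right) - 889649 = \frac{1710585462751}{2783184} - 889649 = - \frac{765471399665}{2783184}$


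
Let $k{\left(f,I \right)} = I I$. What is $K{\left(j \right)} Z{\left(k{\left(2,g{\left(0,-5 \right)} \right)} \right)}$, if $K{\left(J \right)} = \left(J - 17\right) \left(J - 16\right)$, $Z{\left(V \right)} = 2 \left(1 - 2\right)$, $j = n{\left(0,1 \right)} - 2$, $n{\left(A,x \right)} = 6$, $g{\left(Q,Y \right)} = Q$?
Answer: $-312$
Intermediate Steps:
$k{\left(f,I \right)} = I^{2}$
$j = 4$ ($j = 6 - 2 = 4$)
$Z{\left(V \right)} = -2$ ($Z{\left(V \right)} = 2 \left(-1\right) = -2$)
$K{\left(J \right)} = \left(-17 + J\right) \left(-16 + J\right)$
$K{\left(j \right)} Z{\left(k{\left(2,g{\left(0,-5 \right)} \right)} \right)} = \left(272 + 4^{2} - 132\right) \left(-2\right) = \left(272 + 16 - 132\right) \left(-2\right) = 156 \left(-2\right) = -312$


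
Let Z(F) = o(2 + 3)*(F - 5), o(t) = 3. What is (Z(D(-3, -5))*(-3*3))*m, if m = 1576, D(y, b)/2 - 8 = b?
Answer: -42552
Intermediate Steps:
D(y, b) = 16 + 2*b
Z(F) = -15 + 3*F (Z(F) = 3*(F - 5) = 3*(-5 + F) = -15 + 3*F)
(Z(D(-3, -5))*(-3*3))*m = ((-15 + 3*(16 + 2*(-5)))*(-3*3))*1576 = ((-15 + 3*(16 - 10))*(-9))*1576 = ((-15 + 3*6)*(-9))*1576 = ((-15 + 18)*(-9))*1576 = (3*(-9))*1576 = -27*1576 = -42552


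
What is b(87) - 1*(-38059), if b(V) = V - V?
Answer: 38059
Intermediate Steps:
b(V) = 0
b(87) - 1*(-38059) = 0 - 1*(-38059) = 0 + 38059 = 38059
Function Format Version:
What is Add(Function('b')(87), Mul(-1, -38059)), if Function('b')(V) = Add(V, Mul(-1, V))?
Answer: 38059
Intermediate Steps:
Function('b')(V) = 0
Add(Function('b')(87), Mul(-1, -38059)) = Add(0, Mul(-1, -38059)) = Add(0, 38059) = 38059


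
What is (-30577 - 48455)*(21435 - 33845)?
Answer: 980787120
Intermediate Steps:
(-30577 - 48455)*(21435 - 33845) = -79032*(-12410) = 980787120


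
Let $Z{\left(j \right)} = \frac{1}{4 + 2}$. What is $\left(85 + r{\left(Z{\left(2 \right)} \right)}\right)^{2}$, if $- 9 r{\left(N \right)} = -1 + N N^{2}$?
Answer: $\frac{27375357025}{3779136} \approx 7243.8$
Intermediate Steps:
$Z{\left(j \right)} = \frac{1}{6}$
$r{\left(N \right)} = \frac{1}{9} - \frac{N^{3}}{9}$ ($r{\left(N \right)} = - \frac{-1 + N N^{2}}{9} = - \frac{-1 + N^{3}}{9} = \frac{1}{9} - \frac{N^{3}}{9}$)
$\left(85 + r{\left(Z{\left(2 \right)} \right)}\right)^{2} = \left(85 + \left(\frac{1}{9} - \frac{1}{9 \cdot 216}\right)\right)^{2} = \left(85 + \left(\frac{1}{9} - \frac{1}{1944}\right)\right)^{2} = \left(85 + \frac{215}{1944}\right)^{2} = \left(\frac{165455}{1944}\right)^{2} = \frac{27375357025}{3779136}$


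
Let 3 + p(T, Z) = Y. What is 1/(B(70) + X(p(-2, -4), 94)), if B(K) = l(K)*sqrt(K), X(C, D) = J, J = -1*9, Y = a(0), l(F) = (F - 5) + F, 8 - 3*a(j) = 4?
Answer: 1/141741 + 5*sqrt(70)/47247 ≈ 0.00089247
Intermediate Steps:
a(j) = 4/3 (a(j) = 8/3 - 1/3*4 = 8/3 - 4/3 = 4/3)
l(F) = -5 + 2*F (l(F) = (-5 + F) + F = -5 + 2*F)
Y = 4/3 ≈ 1.3333
J = -9
p(T, Z) = -5/3 (p(T, Z) = -3 + 4/3 = -5/3)
X(C, D) = -9
B(K) = sqrt(K)*(-5 + 2*K) (B(K) = (-5 + 2*K)*sqrt(K) = sqrt(K)*(-5 + 2*K))
1/(B(70) + X(p(-2, -4), 94)) = 1/(sqrt(70)*(-5 + 2*70) - 9) = 1/(sqrt(70)*(-5 + 140) - 9) = 1/(sqrt(70)*135 - 9) = 1/(135*sqrt(70) - 9) = 1/(-9 + 135*sqrt(70))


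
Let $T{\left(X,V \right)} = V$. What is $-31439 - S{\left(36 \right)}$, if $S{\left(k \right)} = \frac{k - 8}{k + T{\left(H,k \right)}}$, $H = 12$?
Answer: $- \frac{565909}{18} \approx -31439.0$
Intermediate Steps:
$S{\left(k \right)} = \frac{-8 + k}{2 k}$ ($S{\left(k \right)} = \frac{k - 8}{k + k} = \frac{-8 + k}{2 k}$)
$-31439 - S{\left(36 \right)} = -31439 - \frac{-8 + 36}{2 \cdot 36} = -31439 - \frac{1}{2} \cdot \frac{1}{36} \cdot 28 = -31439 - \frac{7}{18} = - \frac{565909}{18}$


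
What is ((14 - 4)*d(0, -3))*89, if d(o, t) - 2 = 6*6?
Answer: 33820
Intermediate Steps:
d(o, t) = 38 (d(o, t) = 2 + 6*6 = 2 + 36 = 38)
((14 - 4)*d(0, -3))*89 = ((14 - 4)*38)*89 = (10*38)*89 = 380*89 = 33820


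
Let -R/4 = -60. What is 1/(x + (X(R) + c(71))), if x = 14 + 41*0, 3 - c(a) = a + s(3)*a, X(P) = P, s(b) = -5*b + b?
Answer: 1/1038 ≈ 0.00096339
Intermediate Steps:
R = 240 (R = -4*(-60) = 240)
s(b) = -4*b
c(a) = 3 + 11*a (c(a) = 3 - (a + (-4*3)*a) = 3 - (a - 12*a) = 3 - (-11)*a = 3 + 11*a)
x = 14 (x = 14 + 0 = 14)
1/(x + (X(R) + c(71))) = 1/(14 + (240 + (3 + 11*71))) = 1/(14 + (240 + (3 + 781))) = 1/(14 + (240 + 784)) = 1/(14 + 1024) = 1/1038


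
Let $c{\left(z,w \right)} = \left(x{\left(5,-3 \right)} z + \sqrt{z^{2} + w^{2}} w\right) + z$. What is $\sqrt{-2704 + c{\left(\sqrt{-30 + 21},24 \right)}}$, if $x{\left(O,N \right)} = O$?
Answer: $\sqrt{-2704 + 18 i + 216 \sqrt{7}} \approx 0.1949 + 46.18 i$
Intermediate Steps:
$c{\left(z,w \right)} = 6 z + w \sqrt{w^{2} + z^{2}}$ ($c{\left(z,w \right)} = \left(5 z + \sqrt{z^{2} + w^{2}} w\right) + z = \left(5 z + \sqrt{w^{2} + z^{2}} w\right) + z = \left(5 z + w \sqrt{w^{2} + z^{2}}\right) + z = 6 z + w \sqrt{w^{2} + z^{2}}$)
$\sqrt{-2704 + c{\left(\sqrt{-30 + 21},24 \right)}} = \sqrt{-2704 + \left(6 \sqrt{-30 + 21} + 24 \sqrt{24^{2} + \left(\sqrt{-30 + 21}\right)^{2}}\right)} = \sqrt{-2704 + \left(6 \sqrt{-9} + 24 \sqrt{576 + \left(\sqrt{-9}\right)^{2}}\right)} = \sqrt{-2704 + \left(6 \cdot 3 i + 24 \sqrt{576 + \left(3 i\right)^{2}}\right)} = \sqrt{-2704 + \left(18 i + 24 \sqrt{576 - 9}\right)} = \sqrt{-2704 + \left(18 i + 24 \sqrt{567}\right)} = \sqrt{-2704 + \left(18 i + 24 \cdot 9 \sqrt{7}\right)} = \sqrt{-2704 + \left(18 i + 216 \sqrt{7}\right)} = \sqrt{-2704 + 18 i + 216 \sqrt{7}}$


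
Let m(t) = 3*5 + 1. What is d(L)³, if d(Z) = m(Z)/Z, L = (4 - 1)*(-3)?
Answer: -4096/729 ≈ -5.6187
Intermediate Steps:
m(t) = 16 (m(t) = 15 + 1 = 16)
L = -9 (L = 3*(-3) = -9)
d(Z) = 16/Z
d(L)³ = (16/(-9))³ = (16*(-⅑))³ = (-16/9)³ = -4096/729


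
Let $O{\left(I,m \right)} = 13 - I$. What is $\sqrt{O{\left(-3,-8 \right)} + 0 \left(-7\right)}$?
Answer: $4$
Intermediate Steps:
$\sqrt{O{\left(-3,-8 \right)} + 0 \left(-7\right)} = \sqrt{\left(13 - -3\right) + 0 \left(-7\right)} = \sqrt{\left(13 + 3\right) + 0} = \sqrt{16 + 0} = \sqrt{16} = 4$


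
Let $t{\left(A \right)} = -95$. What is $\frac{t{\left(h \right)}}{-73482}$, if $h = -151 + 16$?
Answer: $\frac{95}{73482} \approx 0.0012928$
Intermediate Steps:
$h = -135$
$\frac{t{\left(h \right)}}{-73482} = - \frac{95}{-73482} = \left(-95\right) \left(- \frac{1}{73482}\right) = \frac{95}{73482}$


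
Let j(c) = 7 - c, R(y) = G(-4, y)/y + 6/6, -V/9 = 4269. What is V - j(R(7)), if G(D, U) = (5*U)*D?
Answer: -38447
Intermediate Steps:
V = -38421 (V = -9*4269 = -38421)
G(D, U) = 5*D*U
R(y) = -19 (R(y) = (5*(-4)*y)/y + 6/6 = (-20*y)/y + 6*(1/6) = -20 + 1 = -19)
V - j(R(7)) = -38421 - (7 - 1*(-19)) = -38421 - (7 + 19) = -38421 - 1*26 = -38421 - 26 = -38447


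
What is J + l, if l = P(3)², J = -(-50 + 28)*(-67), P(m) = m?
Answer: -1465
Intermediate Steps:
J = -1474 (J = -(-22)*(-67) = -1*1474 = -1474)
l = 9 (l = 3² = 9)
J + l = -1474 + 9 = -1465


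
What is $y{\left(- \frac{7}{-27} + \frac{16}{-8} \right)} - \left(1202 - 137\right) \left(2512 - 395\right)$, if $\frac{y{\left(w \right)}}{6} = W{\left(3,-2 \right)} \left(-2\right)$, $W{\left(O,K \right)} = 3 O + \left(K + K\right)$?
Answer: $-2254665$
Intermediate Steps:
$W{\left(O,K \right)} = 2 K + 3 O$ ($W{\left(O,K \right)} = 3 O + 2 K = 2 K + 3 O$)
$y{\left(w \right)} = -60$ ($y{\left(w \right)} = 6 \left(2 \left(-2\right) + 3 \cdot 3\right) \left(-2\right) = 6 \left(-4 + 9\right) \left(-2\right) = 6 \cdot 5 \left(-2\right) = 6 \left(-10\right) = -60$)
$y{\left(- \frac{7}{-27} + \frac{16}{-8} \right)} - \left(1202 - 137\right) \left(2512 - 395\right) = -60 - \left(1202 - 137\right) \left(2512 - 395\right) = -60 - 1065 \cdot 2117 = -60 - 2254605 = -2254665$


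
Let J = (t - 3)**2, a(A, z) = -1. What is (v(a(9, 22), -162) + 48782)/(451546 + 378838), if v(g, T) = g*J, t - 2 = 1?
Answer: 24391/415192 ≈ 0.058746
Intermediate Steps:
t = 3 (t = 2 + 1 = 3)
J = 0 (J = (3 - 3)**2 = 0**2 = 0)
v(g, T) = 0 (v(g, T) = g*0 = 0)
(v(a(9, 22), -162) + 48782)/(451546 + 378838) = (0 + 48782)/(451546 + 378838) = 48782/830384 = 48782*(1/830384) = 24391/415192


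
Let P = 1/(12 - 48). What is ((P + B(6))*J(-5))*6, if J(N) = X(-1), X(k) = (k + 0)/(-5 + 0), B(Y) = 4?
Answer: 143/30 ≈ 4.7667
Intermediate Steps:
X(k) = -k/5 (X(k) = k/(-5) = k*(-⅕) = -k/5)
J(N) = ⅕ (J(N) = -⅕*(-1) = ⅕)
P = -1/36 (P = 1/(-36) = -1/36 ≈ -0.027778)
((P + B(6))*J(-5))*6 = ((-1/36 + 4)*(⅕))*6 = ((143/36)*(⅕))*6 = (143/180)*6 = 143/30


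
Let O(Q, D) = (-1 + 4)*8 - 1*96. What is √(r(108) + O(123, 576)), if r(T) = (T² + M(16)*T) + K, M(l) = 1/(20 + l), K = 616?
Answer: √12211 ≈ 110.50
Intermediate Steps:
r(T) = 616 + T² + T/36 (r(T) = (T² + T/(20 + 16)) + 616 = (T² + T/36) + 616 = 616 + T² + T/36)
O(Q, D) = -72 (O(Q, D) = 3*8 - 96 = 24 - 96 = -72)
√(r(108) + O(123, 576)) = √((616 + 108² + (1/36)*108) - 72) = √((616 + 11664 + 3) - 72) = √(12283 - 72) = √12211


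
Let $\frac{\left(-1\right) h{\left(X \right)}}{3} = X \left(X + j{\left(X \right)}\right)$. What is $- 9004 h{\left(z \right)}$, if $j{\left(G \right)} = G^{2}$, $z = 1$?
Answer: $54024$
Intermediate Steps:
$h{\left(X \right)} = - 3 X \left(X + X^{2}\right)$
$- 9004 h{\left(z \right)} = - 9004 \left(- 3 \cdot 1^{2} \left(1 + 1\right)\right) = - 9004 \left(\left(-3\right) 1 \cdot 2\right) = \left(-9004\right) \left(-6\right) = 54024$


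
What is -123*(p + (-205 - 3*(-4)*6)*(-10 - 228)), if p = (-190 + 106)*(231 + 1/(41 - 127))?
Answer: -64795416/43 ≈ -1.5069e+6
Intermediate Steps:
p = -834330/43 (p = -84*(231 + 1/(-86)) = -84*(231 - 1/86) = -84*19865/86 = -834330/43 ≈ -19403.)
-123*(p + (-205 - 3*(-4)*6)*(-10 - 228)) = -123*(-834330/43 + (-205 - 3*(-4)*6)*(-10 - 228)) = -123*(-834330/43 + (-205 + 12*6)*(-238)) = -123*(-834330/43 + (-205 + 72)*(-238)) = -123*(-834330/43 - 133*(-238)) = -123*(-834330/43 + 31654) = -123*526792/43 = -64795416/43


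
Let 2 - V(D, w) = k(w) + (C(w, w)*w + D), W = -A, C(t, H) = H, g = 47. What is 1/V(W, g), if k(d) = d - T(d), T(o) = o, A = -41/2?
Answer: -2/4455 ≈ -0.00044893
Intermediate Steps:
A = -41/2 (A = -41*½ = -41/2 ≈ -20.500)
k(d) = 0 (k(d) = d - d = 0)
W = 41/2 (W = -1*(-41/2) = 41/2 ≈ 20.500)
V(D, w) = 2 - D - w² (V(D, w) = 2 - (0 + (w*w + D)) = 2 - (0 + (w² + D)) = 2 - (0 + (D + w²)) = 2 - (D + w²) = 2 + (-D - w²) = 2 - D - w²)
1/V(W, g) = 1/(2 - 1*41/2 - 1*47²) = 1/(2 - 41/2 - 1*2209) = 1/(2 - 41/2 - 2209) = 1/(-4455/2) = -2/4455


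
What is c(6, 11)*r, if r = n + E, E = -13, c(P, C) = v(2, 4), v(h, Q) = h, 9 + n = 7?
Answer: -30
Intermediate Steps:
n = -2 (n = -9 + 7 = -2)
c(P, C) = 2
r = -15 (r = -2 - 13 = -15)
c(6, 11)*r = 2*(-15) = -30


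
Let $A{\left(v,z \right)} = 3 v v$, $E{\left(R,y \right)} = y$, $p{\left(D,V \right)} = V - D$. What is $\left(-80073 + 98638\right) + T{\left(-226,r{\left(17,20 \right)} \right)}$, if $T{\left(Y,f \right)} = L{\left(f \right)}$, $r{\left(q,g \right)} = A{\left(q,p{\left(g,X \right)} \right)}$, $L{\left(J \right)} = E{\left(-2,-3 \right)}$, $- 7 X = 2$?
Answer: $18562$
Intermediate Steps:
$X = - \frac{2}{7}$ ($X = \left(- \frac{1}{7}\right) 2 = - \frac{2}{7} \approx -0.28571$)
$L{\left(J \right)} = -3$
$A{\left(v,z \right)} = 3 v^{2}$
$r{\left(q,g \right)} = 3 q^{2}$
$T{\left(Y,f \right)} = -3$
$\left(-80073 + 98638\right) + T{\left(-226,r{\left(17,20 \right)} \right)} = \left(-80073 + 98638\right) - 3 = 18565 - 3 = 18562$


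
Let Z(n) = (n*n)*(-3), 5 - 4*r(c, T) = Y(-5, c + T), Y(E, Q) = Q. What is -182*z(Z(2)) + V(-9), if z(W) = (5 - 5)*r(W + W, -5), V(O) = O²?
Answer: 81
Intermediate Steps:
r(c, T) = 5/4 - T/4 - c/4 (r(c, T) = 5/4 - (c + T)/4 = 5/4 - (T + c)/4 = 5/4 + (-T/4 - c/4) = 5/4 - T/4 - c/4)
Z(n) = -3*n² (Z(n) = n²*(-3) = -3*n²)
z(W) = 0 (z(W) = (5 - 5)*(5/4 - ¼*(-5) - (W + W)/4) = 0*(5/4 + 5/4 - W/2) = 0*(5/2 - W/2) = 0)
-182*z(Z(2)) + V(-9) = -182*0 + (-9)² = 0 + 81 = 81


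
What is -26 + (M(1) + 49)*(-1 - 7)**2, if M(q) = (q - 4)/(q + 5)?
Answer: 3078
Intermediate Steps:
M(q) = (-4 + q)/(5 + q)
-26 + (M(1) + 49)*(-1 - 7)**2 = -26 + ((-4 + 1)/(5 + 1) + 49)*(-1 - 7)**2 = -26 + (-3/6 + 49)*(-8)**2 = -26 + ((1/6)*(-3) + 49)*64 = -26 + (-1/2 + 49)*64 = -26 + (97/2)*64 = -26 + 3104 = 3078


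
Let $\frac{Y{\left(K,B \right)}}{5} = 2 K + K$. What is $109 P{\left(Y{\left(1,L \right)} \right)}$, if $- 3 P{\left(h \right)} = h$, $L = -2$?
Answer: $-545$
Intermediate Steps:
$Y{\left(K,B \right)} = 15 K$ ($Y{\left(K,B \right)} = 5 \left(2 K + K\right) = 5 \cdot 3 K = 15 K$)
$P{\left(h \right)} = - \frac{h}{3}$
$109 P{\left(Y{\left(1,L \right)} \right)} = 109 \left(- \frac{15 \cdot 1}{3}\right) = 109 \left(\left(- \frac{1}{3}\right) 15\right) = 109 \left(-5\right) = -545$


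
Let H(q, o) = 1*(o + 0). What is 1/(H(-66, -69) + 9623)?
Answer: 1/9554 ≈ 0.00010467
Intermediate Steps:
H(q, o) = o (H(q, o) = 1*o = o)
1/(H(-66, -69) + 9623) = 1/(-69 + 9623) = 1/9554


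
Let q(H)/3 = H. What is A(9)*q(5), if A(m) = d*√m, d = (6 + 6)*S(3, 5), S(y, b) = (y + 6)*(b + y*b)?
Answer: 97200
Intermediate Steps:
q(H) = 3*H
S(y, b) = (6 + y)*(b + b*y)
d = 2160 (d = (6 + 6)*(5*(6 + 3² + 7*3)) = 12*(5*(6 + 9 + 21)) = 12*(5*36) = 12*180 = 2160)
A(m) = 2160*√m
A(9)*q(5) = (2160*√9)*(3*5) = (2160*3)*15 = 6480*15 = 97200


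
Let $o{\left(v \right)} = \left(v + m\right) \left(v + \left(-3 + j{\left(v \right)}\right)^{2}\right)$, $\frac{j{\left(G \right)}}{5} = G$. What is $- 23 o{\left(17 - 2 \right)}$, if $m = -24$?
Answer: $1076193$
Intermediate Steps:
$j{\left(G \right)} = 5 G$
$o{\left(v \right)} = \left(-24 + v\right) \left(v + \left(-3 + 5 v\right)^{2}\right)$ ($o{\left(v \right)} = \left(v - 24\right) \left(v + \left(-3 + 5 v\right)^{2}\right) = \left(-24 + v\right) \left(v + \left(-3 + 5 v\right)^{2}\right)$)
$- 23 o{\left(17 - 2 \right)} = - 23 \left(-216 - 629 \left(17 - 2\right)^{2} + 25 \left(17 - 2\right)^{3} + 705 \left(17 - 2\right)\right) = - 23 \left(-216 - 629 \cdot 15^{2} + 25 \cdot 15^{3} + 705 \cdot 15\right) = - 23 \left(-216 - 141525 + 25 \cdot 3375 + 10575\right) = - 23 \left(-216 - 141525 + 84375 + 10575\right) = \left(-23\right) \left(-46791\right) = 1076193$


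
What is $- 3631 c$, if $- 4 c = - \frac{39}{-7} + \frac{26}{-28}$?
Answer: $\frac{236015}{56} \approx 4214.6$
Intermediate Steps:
$c = - \frac{65}{56}$ ($c = - \frac{- \frac{39}{-7} + \frac{26}{-28}}{4} = - \frac{\left(-39\right) \left(- \frac{1}{7}\right) + 26 \left(- \frac{1}{28}\right)}{4} = - \frac{\frac{39}{7} - \frac{13}{14}}{4} = \left(- \frac{1}{4}\right) \frac{65}{14} = - \frac{65}{56} \approx -1.1607$)
$- 3631 c = \left(-3631\right) \left(- \frac{65}{56}\right) = \frac{236015}{56}$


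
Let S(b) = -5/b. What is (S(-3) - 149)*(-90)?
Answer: 13260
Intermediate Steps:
(S(-3) - 149)*(-90) = (-5/(-3) - 149)*(-90) = (-5*(-1/3) - 149)*(-90) = (5/3 - 149)*(-90) = -442/3*(-90) = 13260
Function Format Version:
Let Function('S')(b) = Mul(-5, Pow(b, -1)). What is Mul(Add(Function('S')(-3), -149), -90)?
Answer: 13260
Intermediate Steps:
Mul(Add(Function('S')(-3), -149), -90) = Mul(Add(Mul(-5, Pow(-3, -1)), -149), -90) = Mul(Add(Mul(-5, Rational(-1, 3)), -149), -90) = Mul(Add(Rational(5, 3), -149), -90) = Mul(Rational(-442, 3), -90) = 13260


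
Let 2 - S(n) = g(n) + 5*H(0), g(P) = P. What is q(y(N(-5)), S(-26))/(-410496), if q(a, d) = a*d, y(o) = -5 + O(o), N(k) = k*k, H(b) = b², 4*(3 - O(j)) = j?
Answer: 77/136832 ≈ 0.00056273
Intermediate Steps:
O(j) = 3 - j/4
N(k) = k²
y(o) = -2 - o/4 (y(o) = -5 + (3 - o/4) = -2 - o/4)
S(n) = 2 - n (S(n) = 2 - (n + 5*0²) = 2 - (n + 5*0) = 2 - (n + 0) = 2 - n)
q(y(N(-5)), S(-26))/(-410496) = ((-2 - ¼*(-5)²)*(2 - 1*(-26)))/(-410496) = ((-2 - ¼*25)*(2 + 26))*(-1/410496) = ((-2 - 25/4)*28)*(-1/410496) = -33/4*28*(-1/410496) = -231*(-1/410496) = 77/136832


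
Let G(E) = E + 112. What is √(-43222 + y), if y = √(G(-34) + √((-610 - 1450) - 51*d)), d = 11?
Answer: √(-43222 + √(78 + I*√2621)) ≈ 0.0067 + 207.88*I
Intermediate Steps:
G(E) = 112 + E
y = √(78 + I*√2621) (y = √((112 - 34) + √((-610 - 1450) - 51*11)) = √(78 + √(-2060 - 561)) = √(78 + √(-2621)) = √(78 + I*√2621) ≈ 9.2547 + 2.7659*I)
√(-43222 + y) = √(-43222 + √(78 + I*√2621))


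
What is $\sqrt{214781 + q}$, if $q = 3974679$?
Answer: $2 \sqrt{1047365} \approx 2046.8$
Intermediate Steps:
$\sqrt{214781 + q} = \sqrt{214781 + 3974679} = \sqrt{4189460} = 2 \sqrt{1047365}$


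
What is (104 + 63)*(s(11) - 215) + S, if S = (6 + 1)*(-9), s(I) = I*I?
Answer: -15761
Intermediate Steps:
s(I) = I**2
S = -63 (S = 7*(-9) = -63)
(104 + 63)*(s(11) - 215) + S = (104 + 63)*(11**2 - 215) - 63 = 167*(121 - 215) - 63 = 167*(-94) - 63 = -15698 - 63 = -15761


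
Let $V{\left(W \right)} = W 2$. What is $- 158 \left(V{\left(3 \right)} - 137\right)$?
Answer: $20698$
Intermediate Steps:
$V{\left(W \right)} = 2 W$
$- 158 \left(V{\left(3 \right)} - 137\right) = - 158 \left(2 \cdot 3 - 137\right) = - 158 \left(6 - 137\right) = \left(-158\right) \left(-131\right) = 20698$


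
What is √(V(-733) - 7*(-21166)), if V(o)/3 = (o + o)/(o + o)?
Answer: √148165 ≈ 384.92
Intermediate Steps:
V(o) = 3 (V(o) = 3*((o + o)/(o + o)) = 3*((2*o)/((2*o))) = 3*((2*o)*(1/(2*o))) = 3*1 = 3)
√(V(-733) - 7*(-21166)) = √(3 - 7*(-21166)) = √(3 + 148162) = √148165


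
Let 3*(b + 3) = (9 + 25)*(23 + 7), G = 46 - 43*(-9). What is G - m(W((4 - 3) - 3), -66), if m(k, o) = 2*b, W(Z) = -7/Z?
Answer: -241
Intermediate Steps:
G = 433 (G = 46 + 387 = 433)
b = 337 (b = -3 + ((9 + 25)*(23 + 7))/3 = -3 + (34*30)/3 = -3 + (⅓)*1020 = -3 + 340 = 337)
m(k, o) = 674 (m(k, o) = 2*337 = 674)
G - m(W((4 - 3) - 3), -66) = 433 - 1*674 = 433 - 674 = -241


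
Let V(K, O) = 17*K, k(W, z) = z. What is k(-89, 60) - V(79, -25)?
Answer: -1283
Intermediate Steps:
k(-89, 60) - V(79, -25) = 60 - 17*79 = 60 - 1*1343 = 60 - 1343 = -1283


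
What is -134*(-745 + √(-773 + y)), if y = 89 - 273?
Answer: 99830 - 134*I*√957 ≈ 99830.0 - 4145.3*I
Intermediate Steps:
y = -184
-134*(-745 + √(-773 + y)) = -134*(-745 + √(-773 - 184)) = -134*(-745 + √(-957)) = -134*(-745 + I*√957) = 99830 - 134*I*√957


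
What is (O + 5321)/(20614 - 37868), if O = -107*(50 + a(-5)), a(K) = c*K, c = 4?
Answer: -2111/17254 ≈ -0.12235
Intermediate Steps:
a(K) = 4*K
O = -3210 (O = -107*(50 + 4*(-5)) = -107*(50 - 20) = -107*30 = -3210)
(O + 5321)/(20614 - 37868) = (-3210 + 5321)/(20614 - 37868) = 2111/(-17254) = 2111*(-1/17254) = -2111/17254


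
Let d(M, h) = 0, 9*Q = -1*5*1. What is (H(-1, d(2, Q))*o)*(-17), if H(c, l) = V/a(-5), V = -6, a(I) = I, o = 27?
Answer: -2754/5 ≈ -550.80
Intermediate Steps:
Q = -5/9 (Q = (-1*5*1)/9 = (-5*1)/9 = (⅑)*(-5) = -5/9 ≈ -0.55556)
H(c, l) = 6/5 (H(c, l) = -6/(-5) = -6*(-⅕) = 6/5)
(H(-1, d(2, Q))*o)*(-17) = ((6/5)*27)*(-17) = (162/5)*(-17) = -2754/5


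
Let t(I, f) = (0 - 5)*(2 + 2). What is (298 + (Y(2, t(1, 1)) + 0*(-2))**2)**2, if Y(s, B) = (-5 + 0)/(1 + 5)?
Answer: 115627009/1296 ≈ 89218.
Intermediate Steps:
t(I, f) = -20 (t(I, f) = -5*4 = -20)
Y(s, B) = -5/6
(298 + (Y(2, t(1, 1)) + 0*(-2))**2)**2 = (298 + (-5/6 + 0*(-2))**2)**2 = (298 + (-5/6 + 0)**2)**2 = (298 + (-5/6)**2)**2 = (298 + 25/36)**2 = (10753/36)**2 = 115627009/1296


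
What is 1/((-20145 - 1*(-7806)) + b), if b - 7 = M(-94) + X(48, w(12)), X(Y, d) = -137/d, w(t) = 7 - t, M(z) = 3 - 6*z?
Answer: -5/58688 ≈ -8.5196e-5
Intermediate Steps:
b = 3007/5 (b = 7 + ((3 - 6*(-94)) - 137/(7 - 1*12)) = 7 + ((3 + 564) - 137/(7 - 12)) = 7 + (567 - 137/(-5)) = 7 + (567 - 137*(-1/5)) = 7 + (567 + 137/5) = 7 + 2972/5 = 3007/5 ≈ 601.40)
1/((-20145 - 1*(-7806)) + b) = 1/((-20145 - 1*(-7806)) + 3007/5) = 1/((-20145 + 7806) + 3007/5) = 1/(-12339 + 3007/5) = 1/(-58688/5) = -5/58688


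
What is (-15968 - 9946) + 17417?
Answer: -8497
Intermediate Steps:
(-15968 - 9946) + 17417 = -25914 + 17417 = -8497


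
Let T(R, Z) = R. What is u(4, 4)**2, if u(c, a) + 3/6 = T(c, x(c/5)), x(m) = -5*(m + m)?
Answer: 49/4 ≈ 12.250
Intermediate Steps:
x(m) = -10*m
u(c, a) = -1/2 + c
u(4, 4)**2 = (-1/2 + 4)**2 = (7/2)**2 = 49/4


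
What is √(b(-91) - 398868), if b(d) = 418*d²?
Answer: √3062590 ≈ 1750.0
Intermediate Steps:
√(b(-91) - 398868) = √(418*(-91)² - 398868) = √(418*8281 - 398868) = √(3461458 - 398868) = √3062590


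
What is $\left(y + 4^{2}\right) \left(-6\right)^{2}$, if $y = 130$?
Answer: $5256$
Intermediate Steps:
$\left(y + 4^{2}\right) \left(-6\right)^{2} = \left(130 + 4^{2}\right) \left(-6\right)^{2} = \left(130 + 16\right) 36 = 146 \cdot 36 = 5256$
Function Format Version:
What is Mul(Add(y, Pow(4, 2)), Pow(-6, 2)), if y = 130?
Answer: 5256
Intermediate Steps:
Mul(Add(y, Pow(4, 2)), Pow(-6, 2)) = Mul(Add(130, Pow(4, 2)), Pow(-6, 2)) = Mul(Add(130, 16), 36) = Mul(146, 36) = 5256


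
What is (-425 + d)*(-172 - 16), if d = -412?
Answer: 157356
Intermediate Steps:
(-425 + d)*(-172 - 16) = (-425 - 412)*(-172 - 16) = -837*(-188) = 157356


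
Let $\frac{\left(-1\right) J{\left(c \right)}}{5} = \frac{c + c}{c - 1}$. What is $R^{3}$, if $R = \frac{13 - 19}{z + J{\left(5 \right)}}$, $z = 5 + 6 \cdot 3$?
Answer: $- \frac{64}{343} \approx -0.18659$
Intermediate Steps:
$J{\left(c \right)} = - \frac{10 c}{-1 + c}$ ($J{\left(c \right)} = - 5 \frac{c + c}{c - 1} = - 5 \frac{2 c}{-1 + c} = - \frac{10 c}{-1 + c}$)
$z = 23$ ($z = 5 + 18 = 23$)
$R = - \frac{4}{7}$ ($R = \frac{13 - 19}{23 - \frac{50}{-1 + 5}} = \frac{13 - 19}{23 - \frac{50}{4}} = \frac{13 - 19}{23 - 50 \cdot \frac{1}{4}} = - \frac{6}{23 - \frac{25}{2}} = - \frac{6}{\frac{21}{2}} = \left(-6\right) \frac{2}{21} = - \frac{4}{7} \approx -0.57143$)
$R^{3} = \left(- \frac{4}{7}\right)^{3} = - \frac{64}{343}$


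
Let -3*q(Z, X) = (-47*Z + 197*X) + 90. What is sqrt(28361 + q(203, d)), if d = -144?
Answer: sqrt(368706)/3 ≈ 202.40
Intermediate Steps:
q(Z, X) = -30 - 197*X/3 + 47*Z/3 (q(Z, X) = -((-47*Z + 197*X) + 90)/3 = -(90 - 47*Z + 197*X)/3 = -30 - 197*X/3 + 47*Z/3)
sqrt(28361 + q(203, d)) = sqrt(28361 + (-30 - 197/3*(-144) + (47/3)*203)) = sqrt(28361 + (-30 + 9456 + 9541/3)) = sqrt(28361 + 37819/3) = sqrt(122902/3) = sqrt(368706)/3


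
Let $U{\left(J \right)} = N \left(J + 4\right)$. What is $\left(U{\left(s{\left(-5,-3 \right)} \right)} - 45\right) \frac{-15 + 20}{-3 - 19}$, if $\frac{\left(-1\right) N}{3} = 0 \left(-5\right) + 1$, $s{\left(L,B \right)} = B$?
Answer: $\frac{120}{11} \approx 10.909$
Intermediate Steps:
$N = -3$ ($N = - 3 \left(0 \left(-5\right) + 1\right) = - 3 \left(0 + 1\right) = \left(-3\right) 1 = -3$)
$U{\left(J \right)} = -12 - 3 J$ ($U{\left(J \right)} = - 3 \left(J + 4\right) = - 3 \left(4 + J\right) = -12 - 3 J$)
$\left(U{\left(s{\left(-5,-3 \right)} \right)} - 45\right) \frac{-15 + 20}{-3 - 19} = \left(\left(-12 - -9\right) - 45\right) \frac{-15 + 20}{-3 - 19} = \left(\left(-12 + 9\right) - 45\right) \frac{5}{-22} = \left(-3 - 45\right) 5 \left(- \frac{1}{22}\right) = \left(-48\right) \left(- \frac{5}{22}\right) = \frac{120}{11}$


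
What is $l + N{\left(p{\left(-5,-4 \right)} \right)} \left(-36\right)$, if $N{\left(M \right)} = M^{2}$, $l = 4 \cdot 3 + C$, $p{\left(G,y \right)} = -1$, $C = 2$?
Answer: $-22$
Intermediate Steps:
$l = 14$ ($l = 4 \cdot 3 + 2 = 12 + 2 = 14$)
$l + N{\left(p{\left(-5,-4 \right)} \right)} \left(-36\right) = 14 + \left(-1\right)^{2} \left(-36\right) = 14 + 1 \left(-36\right) = 14 - 36 = -22$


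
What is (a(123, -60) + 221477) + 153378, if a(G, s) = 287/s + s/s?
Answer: 22491073/60 ≈ 3.7485e+5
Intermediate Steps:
a(G, s) = 1 + 287/s (a(G, s) = 287/s + 1 = 1 + 287/s)
(a(123, -60) + 221477) + 153378 = ((287 - 60)/(-60) + 221477) + 153378 = (-1/60*227 + 221477) + 153378 = (-227/60 + 221477) + 153378 = 13288393/60 + 153378 = 22491073/60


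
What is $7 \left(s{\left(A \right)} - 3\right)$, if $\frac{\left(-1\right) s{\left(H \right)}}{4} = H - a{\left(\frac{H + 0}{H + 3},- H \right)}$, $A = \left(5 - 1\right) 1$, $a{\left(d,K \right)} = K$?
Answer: $-245$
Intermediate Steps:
$A = 4$ ($A = 4 \cdot 1 = 4$)
$s{\left(H \right)} = - 8 H$ ($s{\left(H \right)} = - 4 \left(H - - H\right) = - 4 \left(H + H\right) = - 4 \cdot 2 H = - 8 H$)
$7 \left(s{\left(A \right)} - 3\right) = 7 \left(\left(-8\right) 4 - 3\right) = 7 \left(-32 - 3\right) = 7 \left(-35\right) = -245$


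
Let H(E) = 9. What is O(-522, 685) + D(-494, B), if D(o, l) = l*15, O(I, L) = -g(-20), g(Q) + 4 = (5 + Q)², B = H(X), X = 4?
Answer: -86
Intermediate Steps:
B = 9
g(Q) = -4 + (5 + Q)²
O(I, L) = -221 (O(I, L) = -(-4 + (5 - 20)²) = -(-4 + (-15)²) = -(-4 + 225) = -1*221 = -221)
D(o, l) = 15*l
O(-522, 685) + D(-494, B) = -221 + 15*9 = -221 + 135 = -86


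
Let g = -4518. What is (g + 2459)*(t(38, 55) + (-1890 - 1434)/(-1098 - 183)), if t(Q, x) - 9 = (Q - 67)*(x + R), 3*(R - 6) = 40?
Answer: 5655158804/1281 ≈ 4.4146e+6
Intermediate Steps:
R = 58/3 (R = 6 + (1/3)*40 = 6 + 40/3 = 58/3 ≈ 19.333)
t(Q, x) = 9 + (-67 + Q)*(58/3 + x) (t(Q, x) = 9 + (Q - 67)*(x + 58/3) = 9 + (-67 + Q)*(58/3 + x))
(g + 2459)*(t(38, 55) + (-1890 - 1434)/(-1098 - 183)) = (-4518 + 2459)*((-3859/3 - 67*55 + (58/3)*38 + 38*55) + (-1890 - 1434)/(-1098 - 183)) = -2059*((-3859/3 - 3685 + 2204/3 + 2090) - 3324/(-1281)) = -2059*(-6440/3 - 3324*(-1/1281)) = -2059*(-6440/3 + 1108/427) = -2059*(-2746556/1281) = 5655158804/1281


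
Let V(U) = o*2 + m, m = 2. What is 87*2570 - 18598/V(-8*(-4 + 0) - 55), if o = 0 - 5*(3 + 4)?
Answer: 447727/2 ≈ 2.2386e+5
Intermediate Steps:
o = -35 (o = 0 - 5*7 = 0 - 35 = -35)
V(U) = -68 (V(U) = -35*2 + 2 = -70 + 2 = -68)
87*2570 - 18598/V(-8*(-4 + 0) - 55) = 87*2570 - 18598/(-68) = 223590 - 18598*(-1/68) = 223590 + 547/2 = 447727/2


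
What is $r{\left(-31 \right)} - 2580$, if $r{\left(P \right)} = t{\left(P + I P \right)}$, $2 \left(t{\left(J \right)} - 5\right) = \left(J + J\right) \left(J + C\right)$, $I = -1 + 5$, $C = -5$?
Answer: $22225$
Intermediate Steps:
$I = 4$
$t{\left(J \right)} = 5 + J \left(-5 + J\right)$ ($t{\left(J \right)} = 5 + \frac{\left(J + J\right) \left(J - 5\right)}{2} = 5 + \frac{2 J \left(-5 + J\right)}{2} = 5 + J \left(-5 + J\right)$)
$r{\left(P \right)} = 5 - 25 P + 25 P^{2}$ ($r{\left(P \right)} = 5 + \left(P + 4 P\right)^{2} - 5 \left(P + 4 P\right) = 5 + \left(5 P\right)^{2} - 5 \cdot 5 P = 5 + 25 P^{2} - 25 P = 5 - 25 P + 25 P^{2}$)
$r{\left(-31 \right)} - 2580 = \left(5 - -775 + 25 \left(-31\right)^{2}\right) - 2580 = \left(5 + 775 + 25 \cdot 961\right) - 2580 = \left(5 + 775 + 24025\right) - 2580 = 24805 - 2580 = 22225$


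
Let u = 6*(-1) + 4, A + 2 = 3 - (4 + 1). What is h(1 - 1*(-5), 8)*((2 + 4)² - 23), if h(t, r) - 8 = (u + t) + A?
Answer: 104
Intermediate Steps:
A = -4 (A = -2 + (3 - (4 + 1)) = -2 + (3 - 1*5) = -2 + (3 - 5) = -2 - 2 = -4)
u = -2 (u = -6 + 4 = -2)
h(t, r) = 2 + t (h(t, r) = 8 + ((-2 + t) - 4) = 8 + (-6 + t) = 2 + t)
h(1 - 1*(-5), 8)*((2 + 4)² - 23) = (2 + (1 - 1*(-5)))*((2 + 4)² - 23) = (2 + (1 + 5))*(6² - 23) = (2 + 6)*(36 - 23) = 8*13 = 104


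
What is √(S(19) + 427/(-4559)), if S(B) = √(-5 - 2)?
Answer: √(-1946693 + 20784481*I*√7)/4559 ≈ 1.13 + 1.1707*I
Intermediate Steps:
S(B) = I*√7 (S(B) = √(-7) = I*√7)
√(S(19) + 427/(-4559)) = √(I*√7 + 427/(-4559)) = √(I*√7 + 427*(-1/4559)) = √(I*√7 - 427/4559) = √(-427/4559 + I*√7)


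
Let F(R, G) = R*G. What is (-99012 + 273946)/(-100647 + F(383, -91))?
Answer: -87467/67750 ≈ -1.2910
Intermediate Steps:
F(R, G) = G*R
(-99012 + 273946)/(-100647 + F(383, -91)) = (-99012 + 273946)/(-100647 - 91*383) = 174934/(-100647 - 34853) = 174934/(-135500) = 174934*(-1/135500) = -87467/67750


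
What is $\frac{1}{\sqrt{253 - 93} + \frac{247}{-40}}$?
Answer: $\frac{9880}{194991} + \frac{6400 \sqrt{10}}{194991} \approx 0.15446$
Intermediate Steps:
$\frac{1}{\sqrt{253 - 93} + \frac{247}{-40}} = \frac{1}{\sqrt{160} + 247 \left(- \frac{1}{40}\right)} = \frac{1}{4 \sqrt{10} - \frac{247}{40}} = \frac{1}{- \frac{247}{40} + 4 \sqrt{10}}$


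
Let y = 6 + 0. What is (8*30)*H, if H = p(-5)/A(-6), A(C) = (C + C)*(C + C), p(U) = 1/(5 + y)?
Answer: 5/33 ≈ 0.15152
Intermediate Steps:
y = 6
p(U) = 1/11 (p(U) = 1/(5 + 6) = 1/11)
A(C) = 4*C² (A(C) = (2*C)*(2*C) = 4*C²)
H = 1/1584 (H = 1/(11*((4*(-6)²))) = 1/(11*((4*36))) = (1/11)/144 = (1/11)*(1/144) = 1/1584 ≈ 0.00063131)
(8*30)*H = (8*30)*(1/1584) = 240*(1/1584) = 5/33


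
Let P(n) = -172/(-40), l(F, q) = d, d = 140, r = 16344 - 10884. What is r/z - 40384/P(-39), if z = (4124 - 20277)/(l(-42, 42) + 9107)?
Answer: -8694238180/694579 ≈ -12517.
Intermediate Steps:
r = 5460
l(F, q) = 140
P(n) = 43/10 (P(n) = -172*(-1/40) = 43/10)
z = -16153/9247 (z = (4124 - 20277)/(140 + 9107) = -16153/9247 ≈ -1.7468)
r/z - 40384/P(-39) = 5460/(-16153/9247) - 40384/43/10 = 5460*(-9247/16153) - 40384*10/43 = -50488620/16153 - 403840/43 = -8694238180/694579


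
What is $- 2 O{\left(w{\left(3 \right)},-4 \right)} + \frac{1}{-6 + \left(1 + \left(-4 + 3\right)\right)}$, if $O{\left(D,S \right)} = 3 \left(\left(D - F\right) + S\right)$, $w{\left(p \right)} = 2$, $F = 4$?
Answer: $\frac{215}{6} \approx 35.833$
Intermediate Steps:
$O{\left(D,S \right)} = -12 + 3 D + 3 S$ ($O{\left(D,S \right)} = 3 \left(\left(D - 4\right) + S\right) = 3 \left(\left(-4 + D\right) + S\right) = 3 \left(-4 + D + S\right) = -12 + 3 D + 3 S$)
$- 2 O{\left(w{\left(3 \right)},-4 \right)} + \frac{1}{-6 + \left(1 + \left(-4 + 3\right)\right)} = - 2 \left(-12 + 3 \cdot 2 + 3 \left(-4\right)\right) + \frac{1}{-6 + \left(1 + \left(-4 + 3\right)\right)} = - 2 \left(-12 + 6 - 12\right) + \frac{1}{-6 + \left(1 - 1\right)} = \left(-2\right) \left(-18\right) + \frac{1}{-6 + 0} = 36 + \frac{1}{-6} = 36 - \frac{1}{6} = \frac{215}{6}$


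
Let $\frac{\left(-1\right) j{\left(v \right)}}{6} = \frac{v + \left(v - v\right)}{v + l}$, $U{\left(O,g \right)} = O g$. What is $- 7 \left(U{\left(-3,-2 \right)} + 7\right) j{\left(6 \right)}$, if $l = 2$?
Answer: $\frac{819}{2} \approx 409.5$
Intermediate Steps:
$j{\left(v \right)} = - \frac{6 v}{2 + v}$ ($j{\left(v \right)} = - 6 \frac{v + \left(v - v\right)}{v + 2} = - 6 \frac{v + 0}{2 + v} = - 6 \frac{v}{2 + v} = - \frac{6 v}{2 + v}$)
$- 7 \left(U{\left(-3,-2 \right)} + 7\right) j{\left(6 \right)} = - 7 \left(\left(-3\right) \left(-2\right) + 7\right) \left(\left(-6\right) 6 \frac{1}{2 + 6}\right) = - 7 \left(6 + 7\right) \left(\left(-6\right) 6 \cdot \frac{1}{8}\right) = \left(-7\right) 13 \left(\left(-6\right) 6 \cdot \frac{1}{8}\right) = \left(-91\right) \left(- \frac{9}{2}\right) = \frac{819}{2}$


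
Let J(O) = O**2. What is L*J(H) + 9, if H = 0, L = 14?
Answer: 9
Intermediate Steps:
L*J(H) + 9 = 14*0**2 + 9 = 14*0 + 9 = 0 + 9 = 9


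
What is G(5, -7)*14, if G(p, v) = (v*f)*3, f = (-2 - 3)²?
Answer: -7350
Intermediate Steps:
f = 25 (f = (-5)² = 25)
G(p, v) = 75*v (G(p, v) = (v*25)*3 = (25*v)*3 = 75*v)
G(5, -7)*14 = (75*(-7))*14 = -525*14 = -7350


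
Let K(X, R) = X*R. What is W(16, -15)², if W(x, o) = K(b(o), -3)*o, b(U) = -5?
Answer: 50625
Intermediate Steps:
K(X, R) = R*X
W(x, o) = 15*o (W(x, o) = (-3*(-5))*o = 15*o)
W(16, -15)² = (15*(-15))² = (-225)² = 50625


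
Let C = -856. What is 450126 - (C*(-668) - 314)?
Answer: -121368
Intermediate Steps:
450126 - (C*(-668) - 314) = 450126 - (-856*(-668) - 314) = 450126 - (571808 - 314) = 450126 - 1*571494 = 450126 - 571494 = -121368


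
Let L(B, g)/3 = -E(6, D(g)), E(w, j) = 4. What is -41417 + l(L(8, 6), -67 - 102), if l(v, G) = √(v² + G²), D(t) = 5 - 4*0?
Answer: -41417 + √28705 ≈ -41248.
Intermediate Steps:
D(t) = 5 (D(t) = 5 + 0 = 5)
L(B, g) = -12 (L(B, g) = 3*(-1*4) = 3*(-4) = -12)
l(v, G) = √(G² + v²)
-41417 + l(L(8, 6), -67 - 102) = -41417 + √((-67 - 102)² + (-12)²) = -41417 + √((-169)² + 144) = -41417 + √(28561 + 144) = -41417 + √28705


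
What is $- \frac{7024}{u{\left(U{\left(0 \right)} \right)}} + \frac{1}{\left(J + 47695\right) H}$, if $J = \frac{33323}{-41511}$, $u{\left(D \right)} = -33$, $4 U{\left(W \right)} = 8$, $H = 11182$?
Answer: $\frac{155500836627740359}{730570559320932} \approx 212.85$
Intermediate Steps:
$U{\left(W \right)} = 2$ ($U{\left(W \right)} = \frac{1}{4} \cdot 8 = 2$)
$J = - \frac{33323}{41511}$ ($J = 33323 \left(- \frac{1}{41511}\right) = - \frac{33323}{41511} \approx -0.80275$)
$- \frac{7024}{u{\left(U{\left(0 \right)} \right)}} + \frac{1}{\left(J + 47695\right) H} = - \frac{7024}{-33} + \frac{1}{\left(- \frac{33323}{41511} + 47695\right) 11182} = \left(-7024\right) \left(- \frac{1}{33}\right) + \frac{1}{\frac{1979833822}{41511}} \cdot \frac{1}{11182} = \frac{7024}{33} + \frac{41511}{1979833822} \cdot \frac{1}{11182} = \frac{7024}{33} + \frac{41511}{22138501797604} = \frac{155500836627740359}{730570559320932}$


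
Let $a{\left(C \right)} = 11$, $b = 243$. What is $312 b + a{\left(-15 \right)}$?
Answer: $75827$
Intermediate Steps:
$312 b + a{\left(-15 \right)} = 312 \cdot 243 + 11 = 75816 + 11 = 75827$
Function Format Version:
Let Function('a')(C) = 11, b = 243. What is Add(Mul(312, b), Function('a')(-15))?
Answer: 75827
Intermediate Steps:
Add(Mul(312, b), Function('a')(-15)) = Add(Mul(312, 243), 11) = Add(75816, 11) = 75827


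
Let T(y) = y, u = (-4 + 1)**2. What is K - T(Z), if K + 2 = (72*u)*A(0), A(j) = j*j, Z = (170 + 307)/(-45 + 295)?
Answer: -977/250 ≈ -3.9080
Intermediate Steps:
Z = 477/250 ≈ 1.9080
u = 9 (u = (-3)**2 = 9)
A(j) = j**2
K = -2 (K = -2 + (72*9)*0**2 = -2 + 648*0 = -2 + 0 = -2)
K - T(Z) = -2 - 1*477/250 = -2 - 477/250 = -977/250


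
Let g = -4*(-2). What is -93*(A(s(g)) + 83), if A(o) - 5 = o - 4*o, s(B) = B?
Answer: -5952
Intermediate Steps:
g = 8
A(o) = 5 - 3*o (A(o) = 5 + (o - 4*o) = 5 - 3*o)
-93*(A(s(g)) + 83) = -93*((5 - 3*8) + 83) = -93*((5 - 24) + 83) = -93*(-19 + 83) = -93*64 = -5952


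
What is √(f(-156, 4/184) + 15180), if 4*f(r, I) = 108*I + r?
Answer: √32039598/46 ≈ 123.05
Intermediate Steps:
f(r, I) = 27*I + r/4 (f(r, I) = (108*I + r)/4 = (r + 108*I)/4 = 27*I + r/4)
√(f(-156, 4/184) + 15180) = √((27*(4/184) + (¼)*(-156)) + 15180) = √((27*(4*(1/184)) - 39) + 15180) = √((27*(1/46) - 39) + 15180) = √((27/46 - 39) + 15180) = √(-1767/46 + 15180) = √(696513/46) = √32039598/46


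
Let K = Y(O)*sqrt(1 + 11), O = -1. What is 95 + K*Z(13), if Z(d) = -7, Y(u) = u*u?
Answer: 95 - 14*sqrt(3) ≈ 70.751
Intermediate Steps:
Y(u) = u**2
K = 2*sqrt(3) (K = (-1)**2*sqrt(1 + 11) = 1*sqrt(12) = 1*(2*sqrt(3)) = 2*sqrt(3) ≈ 3.4641)
95 + K*Z(13) = 95 + (2*sqrt(3))*(-7) = 95 - 14*sqrt(3)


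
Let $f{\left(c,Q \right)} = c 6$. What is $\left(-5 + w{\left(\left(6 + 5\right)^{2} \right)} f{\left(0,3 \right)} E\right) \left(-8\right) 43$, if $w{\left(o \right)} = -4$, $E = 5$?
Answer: $1720$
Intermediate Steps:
$f{\left(c,Q \right)} = 6 c$
$\left(-5 + w{\left(\left(6 + 5\right)^{2} \right)} f{\left(0,3 \right)} E\right) \left(-8\right) 43 = \left(-5 - 4 \cdot 6 \cdot 0 \cdot 5\right) \left(-8\right) 43 = \left(-5 - 4 \cdot 0 \cdot 5\right) \left(-8\right) 43 = \left(-5 - 0\right) \left(-8\right) 43 = \left(-5 + 0\right) \left(-8\right) 43 = \left(-5\right) \left(-8\right) 43 = 40 \cdot 43 = 1720$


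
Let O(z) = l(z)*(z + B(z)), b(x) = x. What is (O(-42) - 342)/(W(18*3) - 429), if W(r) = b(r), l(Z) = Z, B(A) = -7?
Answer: -572/125 ≈ -4.5760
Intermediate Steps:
W(r) = r
O(z) = z*(-7 + z) (O(z) = z*(z - 7) = z*(-7 + z))
(O(-42) - 342)/(W(18*3) - 429) = (-42*(-7 - 42) - 342)/(18*3 - 429) = (-42*(-49) - 342)/(54 - 429) = (2058 - 342)/(-375) = 1716*(-1/375) = -572/125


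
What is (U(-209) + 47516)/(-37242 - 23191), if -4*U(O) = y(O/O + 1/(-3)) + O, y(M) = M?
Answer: -570817/725196 ≈ -0.78712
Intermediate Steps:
U(O) = -⅙ - O/4 (U(O) = -((O/O + 1/(-3)) + O)/4 = -((1 + 1*(-⅓)) + O)/4 = -((1 - ⅓) + O)/4 = -(⅔ + O)/4 = -⅙ - O/4)
(U(-209) + 47516)/(-37242 - 23191) = ((-⅙ - ¼*(-209)) + 47516)/(-37242 - 23191) = ((-⅙ + 209/4) + 47516)/(-60433) = (625/12 + 47516)*(-1/60433) = (570817/12)*(-1/60433) = -570817/725196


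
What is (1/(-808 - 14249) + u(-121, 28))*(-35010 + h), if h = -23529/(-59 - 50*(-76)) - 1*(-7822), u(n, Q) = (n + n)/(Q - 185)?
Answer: -123560390881723/2947844403 ≈ -41916.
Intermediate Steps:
u(n, Q) = 2*n/(-185 + Q) (u(n, Q) = (2*n)/(-185 + Q) = 2*n/(-185 + Q))
h = 9746191/1247 (h = -23529/(-59 + 3800) + 7822 = -23529/3741 + 7822 = -23529*1/3741 + 7822 = -7843/1247 + 7822 = 9746191/1247 ≈ 7815.7)
(1/(-808 - 14249) + u(-121, 28))*(-35010 + h) = (1/(-808 - 14249) + 2*(-121)/(-185 + 28))*(-35010 + 9746191/1247) = (1/(-15057) + 2*(-121)/(-157))*(-33911279/1247) = (-1/15057 + 2*(-121)*(-1/157))*(-33911279/1247) = (-1/15057 + 242/157)*(-33911279/1247) = (3643637/2363949)*(-33911279/1247) = -123560390881723/2947844403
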